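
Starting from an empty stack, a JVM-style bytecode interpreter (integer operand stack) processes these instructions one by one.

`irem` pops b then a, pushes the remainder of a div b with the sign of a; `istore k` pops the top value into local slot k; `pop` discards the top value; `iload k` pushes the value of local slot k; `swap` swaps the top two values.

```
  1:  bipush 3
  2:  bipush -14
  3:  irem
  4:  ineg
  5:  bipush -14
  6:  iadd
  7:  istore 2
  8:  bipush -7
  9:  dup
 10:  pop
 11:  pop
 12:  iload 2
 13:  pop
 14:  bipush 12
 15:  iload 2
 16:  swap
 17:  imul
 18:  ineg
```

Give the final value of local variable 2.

bipush 3   : 3
bipush -14 : 3 -14
irem       : 3
ineg       : -3
bipush -14 : -3 -14
iadd       : -17
istore 2   : (empty)
bipush -7  : -7
dup        : -7 -7
pop        : -7
pop        : (empty)
iload 2    : -17
pop        : (empty)
bipush 12  : 12
iload 2    : 12 -17
swap       : -17 12
imul       : -204
ineg       : 204

-17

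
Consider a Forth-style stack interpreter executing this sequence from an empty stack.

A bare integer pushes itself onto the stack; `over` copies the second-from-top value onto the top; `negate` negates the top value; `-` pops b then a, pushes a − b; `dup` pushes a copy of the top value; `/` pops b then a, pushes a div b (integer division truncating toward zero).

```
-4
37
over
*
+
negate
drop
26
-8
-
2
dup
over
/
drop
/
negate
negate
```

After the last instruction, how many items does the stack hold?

-4      [-4]
37      [-4, 37]
over    [-4, 37, -4]
*       [-4, -148]
+       [-152]
negate  [152]
drop    []
26      [26]
-8      [26, -8]
-       [34]
2       [34, 2]
dup     [34, 2, 2]
over    [34, 2, 2, 2]
/       [34, 2, 1]
drop    [34, 2]
/       [17]
negate  [-17]
negate  [17]

1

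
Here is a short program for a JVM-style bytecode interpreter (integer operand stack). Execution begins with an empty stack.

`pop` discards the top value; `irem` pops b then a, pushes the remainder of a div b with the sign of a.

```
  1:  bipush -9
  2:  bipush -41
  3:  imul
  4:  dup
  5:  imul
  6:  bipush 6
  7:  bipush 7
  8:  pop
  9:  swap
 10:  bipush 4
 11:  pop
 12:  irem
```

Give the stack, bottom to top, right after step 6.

[136161, 6]

bipush -9   -9
bipush -41  -9 -41
imul        369
dup         369 369
imul        136161
bipush 6    136161 6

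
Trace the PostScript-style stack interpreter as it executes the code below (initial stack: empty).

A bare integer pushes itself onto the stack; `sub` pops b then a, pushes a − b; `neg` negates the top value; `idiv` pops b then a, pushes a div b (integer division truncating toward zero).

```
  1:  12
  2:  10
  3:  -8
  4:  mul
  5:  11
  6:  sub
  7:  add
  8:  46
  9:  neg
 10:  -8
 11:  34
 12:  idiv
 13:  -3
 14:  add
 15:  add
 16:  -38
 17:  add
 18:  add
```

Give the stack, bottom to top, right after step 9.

12   [12]
10   [12, 10]
-8   [12, 10, -8]
mul  [12, -80]
11   [12, -80, 11]
sub  [12, -91]
add  [-79]
46   [-79, 46]
neg  [-79, -46]

[-79, -46]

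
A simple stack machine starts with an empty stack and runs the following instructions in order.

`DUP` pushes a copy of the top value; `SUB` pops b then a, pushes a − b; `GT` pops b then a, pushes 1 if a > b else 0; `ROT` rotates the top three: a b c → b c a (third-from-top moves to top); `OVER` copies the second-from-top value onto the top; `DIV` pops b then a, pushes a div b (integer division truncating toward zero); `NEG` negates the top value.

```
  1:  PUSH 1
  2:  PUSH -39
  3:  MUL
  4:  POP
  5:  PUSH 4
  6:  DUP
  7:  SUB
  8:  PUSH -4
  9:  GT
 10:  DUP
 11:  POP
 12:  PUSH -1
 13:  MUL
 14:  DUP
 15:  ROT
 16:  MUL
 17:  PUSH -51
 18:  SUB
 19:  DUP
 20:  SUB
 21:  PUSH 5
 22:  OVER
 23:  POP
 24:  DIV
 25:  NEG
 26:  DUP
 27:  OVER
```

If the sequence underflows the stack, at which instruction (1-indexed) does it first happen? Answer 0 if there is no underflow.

15

PUSH 1   : [1]
PUSH -39 : [1, -39]
MUL      : [-39]
POP      : []
PUSH 4   : [4]
DUP      : [4, 4]
SUB      : [0]
PUSH -4  : [0, -4]
GT       : [1]
DUP      : [1, 1]
POP      : [1]
PUSH -1  : [1, -1]
MUL      : [-1]
DUP      : [-1, -1]
ROT  — needs 3 operands, stack has 2 → underflow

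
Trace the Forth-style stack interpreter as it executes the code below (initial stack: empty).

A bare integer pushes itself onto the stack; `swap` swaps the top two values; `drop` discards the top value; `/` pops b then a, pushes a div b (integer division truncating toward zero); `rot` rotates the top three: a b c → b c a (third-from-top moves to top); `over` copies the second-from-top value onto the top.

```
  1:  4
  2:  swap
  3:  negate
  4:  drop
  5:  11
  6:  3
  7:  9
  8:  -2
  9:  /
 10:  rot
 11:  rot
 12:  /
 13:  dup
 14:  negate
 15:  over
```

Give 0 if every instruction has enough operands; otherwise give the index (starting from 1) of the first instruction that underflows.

4 : 4
swap  — needs 2 operands, stack has 1 → underflow

2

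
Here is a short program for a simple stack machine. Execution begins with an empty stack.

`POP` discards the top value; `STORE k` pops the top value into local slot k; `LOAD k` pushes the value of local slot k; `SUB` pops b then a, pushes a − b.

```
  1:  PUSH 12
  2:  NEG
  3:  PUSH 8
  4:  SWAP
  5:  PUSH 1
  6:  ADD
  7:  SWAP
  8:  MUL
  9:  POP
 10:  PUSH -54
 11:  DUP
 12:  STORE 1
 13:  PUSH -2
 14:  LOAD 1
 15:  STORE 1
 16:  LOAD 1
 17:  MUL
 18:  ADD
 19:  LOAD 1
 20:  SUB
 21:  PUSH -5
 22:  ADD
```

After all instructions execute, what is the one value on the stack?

PUSH 12  → [12]
NEG      → [-12]
PUSH 8   → [-12, 8]
SWAP     → [8, -12]
PUSH 1   → [8, -12, 1]
ADD      → [8, -11]
SWAP     → [-11, 8]
MUL      → [-88]
POP      → []
PUSH -54 → [-54]
DUP      → [-54, -54]
STORE 1  → [-54]
PUSH -2  → [-54, -2]
LOAD 1   → [-54, -2, -54]
STORE 1  → [-54, -2]
LOAD 1   → [-54, -2, -54]
MUL      → [-54, 108]
ADD      → [54]
LOAD 1   → [54, -54]
SUB      → [108]
PUSH -5  → [108, -5]
ADD      → [103]

103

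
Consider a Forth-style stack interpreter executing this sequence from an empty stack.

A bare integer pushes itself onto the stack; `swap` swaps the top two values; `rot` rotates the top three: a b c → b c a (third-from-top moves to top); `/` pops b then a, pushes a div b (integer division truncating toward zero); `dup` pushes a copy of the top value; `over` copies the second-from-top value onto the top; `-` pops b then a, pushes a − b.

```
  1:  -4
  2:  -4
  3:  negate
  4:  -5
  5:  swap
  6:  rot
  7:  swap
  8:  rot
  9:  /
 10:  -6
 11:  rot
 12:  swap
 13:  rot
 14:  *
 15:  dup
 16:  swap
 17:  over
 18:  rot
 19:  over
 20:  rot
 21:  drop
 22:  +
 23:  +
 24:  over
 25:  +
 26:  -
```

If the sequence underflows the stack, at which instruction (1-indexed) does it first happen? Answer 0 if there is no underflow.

0

-4     : [-4]
-4     : [-4, -4]
negate : [-4, 4]
-5     : [-4, 4, -5]
swap   : [-4, -5, 4]
rot    : [-5, 4, -4]
swap   : [-5, -4, 4]
rot    : [-4, 4, -5]
/      : [-4, 0]
-6     : [-4, 0, -6]
rot    : [0, -6, -4]
swap   : [0, -4, -6]
rot    : [-4, -6, 0]
*      : [-4, 0]
dup    : [-4, 0, 0]
swap   : [-4, 0, 0]
over   : [-4, 0, 0, 0]
rot    : [-4, 0, 0, 0]
over   : [-4, 0, 0, 0, 0]
rot    : [-4, 0, 0, 0, 0]
drop   : [-4, 0, 0, 0]
+      : [-4, 0, 0]
+      : [-4, 0]
over   : [-4, 0, -4]
+      : [-4, -4]
-      : [0]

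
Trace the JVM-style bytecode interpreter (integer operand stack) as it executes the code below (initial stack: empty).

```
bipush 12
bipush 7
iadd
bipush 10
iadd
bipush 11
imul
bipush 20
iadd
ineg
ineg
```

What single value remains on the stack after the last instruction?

339

bipush 12 : [12]
bipush 7  : [12, 7]
iadd      : [19]
bipush 10 : [19, 10]
iadd      : [29]
bipush 11 : [29, 11]
imul      : [319]
bipush 20 : [319, 20]
iadd      : [339]
ineg      : [-339]
ineg      : [339]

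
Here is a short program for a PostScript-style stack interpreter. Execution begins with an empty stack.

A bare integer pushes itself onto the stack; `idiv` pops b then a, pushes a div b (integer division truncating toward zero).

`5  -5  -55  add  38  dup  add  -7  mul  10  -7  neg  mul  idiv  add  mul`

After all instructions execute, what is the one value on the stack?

-335

5    : [5]
-5   : [5, -5]
-55  : [5, -5, -55]
add  : [5, -60]
38   : [5, -60, 38]
dup  : [5, -60, 38, 38]
add  : [5, -60, 76]
-7   : [5, -60, 76, -7]
mul  : [5, -60, -532]
10   : [5, -60, -532, 10]
-7   : [5, -60, -532, 10, -7]
neg  : [5, -60, -532, 10, 7]
mul  : [5, -60, -532, 70]
idiv : [5, -60, -7]
add  : [5, -67]
mul  : [-335]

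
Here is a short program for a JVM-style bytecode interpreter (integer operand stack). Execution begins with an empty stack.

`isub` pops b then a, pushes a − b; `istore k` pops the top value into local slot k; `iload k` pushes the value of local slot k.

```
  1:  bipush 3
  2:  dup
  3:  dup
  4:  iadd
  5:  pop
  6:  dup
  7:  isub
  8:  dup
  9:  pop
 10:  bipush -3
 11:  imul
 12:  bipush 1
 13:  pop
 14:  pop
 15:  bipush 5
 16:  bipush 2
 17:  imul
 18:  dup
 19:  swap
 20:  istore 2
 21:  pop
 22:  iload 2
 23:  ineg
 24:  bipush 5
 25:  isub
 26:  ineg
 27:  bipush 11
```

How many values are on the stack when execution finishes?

bipush 3  : [3]
dup       : [3, 3]
dup       : [3, 3, 3]
iadd      : [3, 6]
pop       : [3]
dup       : [3, 3]
isub      : [0]
dup       : [0, 0]
pop       : [0]
bipush -3 : [0, -3]
imul      : [0]
bipush 1  : [0, 1]
pop       : [0]
pop       : []
bipush 5  : [5]
bipush 2  : [5, 2]
imul      : [10]
dup       : [10, 10]
swap      : [10, 10]
istore 2  : [10]
pop       : []
iload 2   : [10]
ineg      : [-10]
bipush 5  : [-10, 5]
isub      : [-15]
ineg      : [15]
bipush 11 : [15, 11]

2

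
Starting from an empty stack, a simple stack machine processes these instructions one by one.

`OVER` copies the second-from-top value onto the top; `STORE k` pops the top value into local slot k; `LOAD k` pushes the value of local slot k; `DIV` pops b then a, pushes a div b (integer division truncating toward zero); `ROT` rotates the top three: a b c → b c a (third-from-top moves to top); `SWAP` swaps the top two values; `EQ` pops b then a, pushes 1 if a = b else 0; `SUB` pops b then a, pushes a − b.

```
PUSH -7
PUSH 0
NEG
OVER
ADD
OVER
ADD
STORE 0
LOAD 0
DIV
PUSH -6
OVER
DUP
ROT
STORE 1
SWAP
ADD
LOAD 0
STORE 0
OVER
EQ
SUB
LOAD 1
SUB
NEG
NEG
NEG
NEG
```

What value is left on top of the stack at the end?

5

PUSH -7 : [-7]
PUSH 0  : [-7, 0]
NEG     : [-7, 0]
OVER    : [-7, 0, -7]
ADD     : [-7, -7]
OVER    : [-7, -7, -7]
ADD     : [-7, -14]
STORE 0 : [-7]
LOAD 0  : [-7, -14]
DIV     : [0]
PUSH -6 : [0, -6]
OVER    : [0, -6, 0]
DUP     : [0, -6, 0, 0]
ROT     : [0, 0, 0, -6]
STORE 1 : [0, 0, 0]
SWAP    : [0, 0, 0]
ADD     : [0, 0]
LOAD 0  : [0, 0, -14]
STORE 0 : [0, 0]
OVER    : [0, 0, 0]
EQ      : [0, 1]
SUB     : [-1]
LOAD 1  : [-1, -6]
SUB     : [5]
NEG     : [-5]
NEG     : [5]
NEG     : [-5]
NEG     : [5]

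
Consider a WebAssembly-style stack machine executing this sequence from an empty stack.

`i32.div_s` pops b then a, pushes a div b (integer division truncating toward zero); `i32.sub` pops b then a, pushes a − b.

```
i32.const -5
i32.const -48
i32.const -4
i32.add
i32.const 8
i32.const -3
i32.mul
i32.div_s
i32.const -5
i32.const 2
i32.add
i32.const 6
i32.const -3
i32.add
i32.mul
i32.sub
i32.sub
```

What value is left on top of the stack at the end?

i32.const -5   [-5]
i32.const -48  [-5, -48]
i32.const -4   [-5, -48, -4]
i32.add        [-5, -52]
i32.const 8    [-5, -52, 8]
i32.const -3   [-5, -52, 8, -3]
i32.mul        [-5, -52, -24]
i32.div_s      [-5, 2]
i32.const -5   [-5, 2, -5]
i32.const 2    [-5, 2, -5, 2]
i32.add        [-5, 2, -3]
i32.const 6    [-5, 2, -3, 6]
i32.const -3   [-5, 2, -3, 6, -3]
i32.add        [-5, 2, -3, 3]
i32.mul        [-5, 2, -9]
i32.sub        [-5, 11]
i32.sub        [-16]

-16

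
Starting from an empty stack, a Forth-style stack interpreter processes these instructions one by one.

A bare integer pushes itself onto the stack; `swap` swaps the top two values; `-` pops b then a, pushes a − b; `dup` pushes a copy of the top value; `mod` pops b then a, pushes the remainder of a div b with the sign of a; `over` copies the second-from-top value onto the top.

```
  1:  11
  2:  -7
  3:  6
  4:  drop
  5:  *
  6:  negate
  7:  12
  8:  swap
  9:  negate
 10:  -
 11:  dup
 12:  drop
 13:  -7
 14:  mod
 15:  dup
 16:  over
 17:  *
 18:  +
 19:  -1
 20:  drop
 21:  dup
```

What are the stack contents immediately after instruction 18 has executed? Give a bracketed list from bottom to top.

11     -> [11]
-7     -> [11, -7]
6      -> [11, -7, 6]
drop   -> [11, -7]
*      -> [-77]
negate -> [77]
12     -> [77, 12]
swap   -> [12, 77]
negate -> [12, -77]
-      -> [89]
dup    -> [89, 89]
drop   -> [89]
-7     -> [89, -7]
mod    -> [5]
dup    -> [5, 5]
over   -> [5, 5, 5]
*      -> [5, 25]
+      -> [30]

[30]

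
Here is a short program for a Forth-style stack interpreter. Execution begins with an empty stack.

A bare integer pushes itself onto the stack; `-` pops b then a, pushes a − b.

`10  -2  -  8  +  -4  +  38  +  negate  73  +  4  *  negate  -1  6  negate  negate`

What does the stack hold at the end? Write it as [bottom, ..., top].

10     → 10
-2     → 10 -2
-      → 12
8      → 12 8
+      → 20
-4     → 20 -4
+      → 16
38     → 16 38
+      → 54
negate → -54
73     → -54 73
+      → 19
4      → 19 4
*      → 76
negate → -76
-1     → -76 -1
6      → -76 -1 6
negate → -76 -1 -6
negate → -76 -1 6

[-76, -1, 6]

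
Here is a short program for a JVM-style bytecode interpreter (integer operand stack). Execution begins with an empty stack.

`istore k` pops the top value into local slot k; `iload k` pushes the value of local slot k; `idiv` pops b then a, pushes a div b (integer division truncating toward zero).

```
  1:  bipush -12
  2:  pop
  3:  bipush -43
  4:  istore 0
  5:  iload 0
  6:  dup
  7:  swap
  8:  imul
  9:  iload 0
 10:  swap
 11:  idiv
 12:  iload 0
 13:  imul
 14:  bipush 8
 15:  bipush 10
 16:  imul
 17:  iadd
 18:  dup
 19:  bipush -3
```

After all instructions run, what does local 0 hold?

bipush -12 → [-12]
pop        → []
bipush -43 → [-43]
istore 0   → []
iload 0    → [-43]
dup        → [-43, -43]
swap       → [-43, -43]
imul       → [1849]
iload 0    → [1849, -43]
swap       → [-43, 1849]
idiv       → [0]
iload 0    → [0, -43]
imul       → [0]
bipush 8   → [0, 8]
bipush 10  → [0, 8, 10]
imul       → [0, 80]
iadd       → [80]
dup        → [80, 80]
bipush -3  → [80, 80, -3]

-43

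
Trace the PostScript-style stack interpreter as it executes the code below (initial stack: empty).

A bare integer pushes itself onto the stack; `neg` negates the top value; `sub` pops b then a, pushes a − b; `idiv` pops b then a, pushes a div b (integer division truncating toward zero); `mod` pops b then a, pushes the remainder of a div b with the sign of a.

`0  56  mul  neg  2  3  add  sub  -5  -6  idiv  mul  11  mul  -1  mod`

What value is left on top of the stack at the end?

0

0    → [0]
56   → [0, 56]
mul  → [0]
neg  → [0]
2    → [0, 2]
3    → [0, 2, 3]
add  → [0, 5]
sub  → [-5]
-5   → [-5, -5]
-6   → [-5, -5, -6]
idiv → [-5, 0]
mul  → [0]
11   → [0, 11]
mul  → [0]
-1   → [0, -1]
mod  → [0]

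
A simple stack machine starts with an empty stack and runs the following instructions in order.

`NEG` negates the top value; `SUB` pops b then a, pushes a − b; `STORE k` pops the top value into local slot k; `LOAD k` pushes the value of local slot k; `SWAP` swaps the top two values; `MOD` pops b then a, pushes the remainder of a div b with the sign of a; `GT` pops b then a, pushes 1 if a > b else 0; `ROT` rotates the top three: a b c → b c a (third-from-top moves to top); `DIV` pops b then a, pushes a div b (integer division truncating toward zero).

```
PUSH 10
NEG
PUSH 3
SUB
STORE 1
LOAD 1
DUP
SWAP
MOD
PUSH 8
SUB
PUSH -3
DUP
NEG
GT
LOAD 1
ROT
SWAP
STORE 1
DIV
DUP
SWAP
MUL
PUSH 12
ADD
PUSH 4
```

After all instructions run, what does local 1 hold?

PUSH 10 → 10
NEG     → -10
PUSH 3  → -10 3
SUB     → -13
STORE 1 → (empty)
LOAD 1  → -13
DUP     → -13 -13
SWAP    → -13 -13
MOD     → 0
PUSH 8  → 0 8
SUB     → -8
PUSH -3 → -8 -3
DUP     → -8 -3 -3
NEG     → -8 -3 3
GT      → -8 0
LOAD 1  → -8 0 -13
ROT     → 0 -13 -8
SWAP    → 0 -8 -13
STORE 1 → 0 -8
DIV     → 0
DUP     → 0 0
SWAP    → 0 0
MUL     → 0
PUSH 12 → 0 12
ADD     → 12
PUSH 4  → 12 4

-13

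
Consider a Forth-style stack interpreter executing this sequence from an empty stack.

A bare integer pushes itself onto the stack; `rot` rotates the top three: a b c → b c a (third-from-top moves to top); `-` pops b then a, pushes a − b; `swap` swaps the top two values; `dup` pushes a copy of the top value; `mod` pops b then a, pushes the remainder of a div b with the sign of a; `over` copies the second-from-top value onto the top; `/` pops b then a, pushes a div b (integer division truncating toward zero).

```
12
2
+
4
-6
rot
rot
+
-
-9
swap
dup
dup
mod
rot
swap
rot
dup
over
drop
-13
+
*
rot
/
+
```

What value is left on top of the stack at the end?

-98

12   -> [12]
2    -> [12, 2]
+    -> [14]
4    -> [14, 4]
-6   -> [14, 4, -6]
rot  -> [4, -6, 14]
rot  -> [-6, 14, 4]
+    -> [-6, 18]
-    -> [-24]
-9   -> [-24, -9]
swap -> [-9, -24]
dup  -> [-9, -24, -24]
dup  -> [-9, -24, -24, -24]
mod  -> [-9, -24, 0]
rot  -> [-24, 0, -9]
swap -> [-24, -9, 0]
rot  -> [-9, 0, -24]
dup  -> [-9, 0, -24, -24]
over -> [-9, 0, -24, -24, -24]
drop -> [-9, 0, -24, -24]
-13  -> [-9, 0, -24, -24, -13]
+    -> [-9, 0, -24, -37]
*    -> [-9, 0, 888]
rot  -> [0, 888, -9]
/    -> [0, -98]
+    -> [-98]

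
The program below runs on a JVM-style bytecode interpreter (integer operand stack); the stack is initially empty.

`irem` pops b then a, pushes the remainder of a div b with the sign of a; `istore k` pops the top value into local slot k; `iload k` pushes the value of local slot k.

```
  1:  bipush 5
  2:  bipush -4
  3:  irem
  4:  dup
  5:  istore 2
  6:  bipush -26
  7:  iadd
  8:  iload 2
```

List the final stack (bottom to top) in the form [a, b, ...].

bipush 5   → 5
bipush -4  → 5 -4
irem       → 1
dup        → 1 1
istore 2   → 1
bipush -26 → 1 -26
iadd       → -25
iload 2    → -25 1

[-25, 1]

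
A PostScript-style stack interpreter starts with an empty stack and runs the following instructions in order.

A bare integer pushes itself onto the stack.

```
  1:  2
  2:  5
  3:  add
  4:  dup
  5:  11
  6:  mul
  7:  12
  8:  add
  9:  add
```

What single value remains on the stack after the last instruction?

96

2   : [2]
5   : [2, 5]
add : [7]
dup : [7, 7]
11  : [7, 7, 11]
mul : [7, 77]
12  : [7, 77, 12]
add : [7, 89]
add : [96]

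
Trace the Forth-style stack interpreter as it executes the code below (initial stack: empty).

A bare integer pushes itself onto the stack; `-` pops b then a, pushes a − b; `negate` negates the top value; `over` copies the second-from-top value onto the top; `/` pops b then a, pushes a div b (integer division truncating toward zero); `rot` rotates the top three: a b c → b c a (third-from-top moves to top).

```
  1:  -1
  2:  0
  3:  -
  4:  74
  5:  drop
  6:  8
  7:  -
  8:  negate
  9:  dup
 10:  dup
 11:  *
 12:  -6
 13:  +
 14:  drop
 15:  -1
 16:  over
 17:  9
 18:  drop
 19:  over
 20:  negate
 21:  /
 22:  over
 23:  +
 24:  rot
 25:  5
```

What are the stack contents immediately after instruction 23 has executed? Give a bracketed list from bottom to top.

-1     -> -1
0      -> -1 0
-      -> -1
74     -> -1 74
drop   -> -1
8      -> -1 8
-      -> -9
negate -> 9
dup    -> 9 9
dup    -> 9 9 9
*      -> 9 81
-6     -> 9 81 -6
+      -> 9 75
drop   -> 9
-1     -> 9 -1
over   -> 9 -1 9
9      -> 9 -1 9 9
drop   -> 9 -1 9
over   -> 9 -1 9 -1
negate -> 9 -1 9 1
/      -> 9 -1 9
over   -> 9 -1 9 -1
+      -> 9 -1 8

[9, -1, 8]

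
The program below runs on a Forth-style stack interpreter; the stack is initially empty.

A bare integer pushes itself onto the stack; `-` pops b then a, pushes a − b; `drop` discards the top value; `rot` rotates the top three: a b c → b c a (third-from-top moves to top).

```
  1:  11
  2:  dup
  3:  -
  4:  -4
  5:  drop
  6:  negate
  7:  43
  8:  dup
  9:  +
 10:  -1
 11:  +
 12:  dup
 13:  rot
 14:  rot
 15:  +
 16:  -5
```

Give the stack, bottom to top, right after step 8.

[0, 43, 43]

11     → 11
dup    → 11 11
-      → 0
-4     → 0 -4
drop   → 0
negate → 0
43     → 0 43
dup    → 0 43 43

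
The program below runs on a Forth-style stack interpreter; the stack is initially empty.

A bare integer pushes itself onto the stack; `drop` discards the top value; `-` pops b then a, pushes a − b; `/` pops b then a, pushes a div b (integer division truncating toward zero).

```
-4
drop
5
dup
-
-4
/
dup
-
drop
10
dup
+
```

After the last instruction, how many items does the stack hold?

1

-4   : [-4]
drop : []
5    : [5]
dup  : [5, 5]
-    : [0]
-4   : [0, -4]
/    : [0]
dup  : [0, 0]
-    : [0]
drop : []
10   : [10]
dup  : [10, 10]
+    : [20]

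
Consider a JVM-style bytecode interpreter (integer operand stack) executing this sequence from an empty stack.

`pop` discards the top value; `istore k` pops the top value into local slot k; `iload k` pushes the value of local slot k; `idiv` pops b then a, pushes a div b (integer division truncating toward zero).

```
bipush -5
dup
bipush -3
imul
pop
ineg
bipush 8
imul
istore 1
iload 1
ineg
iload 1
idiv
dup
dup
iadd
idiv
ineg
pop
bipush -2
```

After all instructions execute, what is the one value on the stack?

bipush -5 -> [-5]
dup       -> [-5, -5]
bipush -3 -> [-5, -5, -3]
imul      -> [-5, 15]
pop       -> [-5]
ineg      -> [5]
bipush 8  -> [5, 8]
imul      -> [40]
istore 1  -> []
iload 1   -> [40]
ineg      -> [-40]
iload 1   -> [-40, 40]
idiv      -> [-1]
dup       -> [-1, -1]
dup       -> [-1, -1, -1]
iadd      -> [-1, -2]
idiv      -> [0]
ineg      -> [0]
pop       -> []
bipush -2 -> [-2]

-2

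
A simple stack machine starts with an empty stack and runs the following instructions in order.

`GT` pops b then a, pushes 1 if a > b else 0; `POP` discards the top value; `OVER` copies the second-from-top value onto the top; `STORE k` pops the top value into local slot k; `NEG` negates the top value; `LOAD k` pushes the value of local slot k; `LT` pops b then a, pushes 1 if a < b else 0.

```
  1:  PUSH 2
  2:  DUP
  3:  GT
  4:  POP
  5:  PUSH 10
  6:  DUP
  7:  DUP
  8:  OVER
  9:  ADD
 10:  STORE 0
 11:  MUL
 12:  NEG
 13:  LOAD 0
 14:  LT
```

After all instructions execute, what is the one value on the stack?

1

PUSH 2  : 2
DUP     : 2 2
GT      : 0
POP     : (empty)
PUSH 10 : 10
DUP     : 10 10
DUP     : 10 10 10
OVER    : 10 10 10 10
ADD     : 10 10 20
STORE 0 : 10 10
MUL     : 100
NEG     : -100
LOAD 0  : -100 20
LT      : 1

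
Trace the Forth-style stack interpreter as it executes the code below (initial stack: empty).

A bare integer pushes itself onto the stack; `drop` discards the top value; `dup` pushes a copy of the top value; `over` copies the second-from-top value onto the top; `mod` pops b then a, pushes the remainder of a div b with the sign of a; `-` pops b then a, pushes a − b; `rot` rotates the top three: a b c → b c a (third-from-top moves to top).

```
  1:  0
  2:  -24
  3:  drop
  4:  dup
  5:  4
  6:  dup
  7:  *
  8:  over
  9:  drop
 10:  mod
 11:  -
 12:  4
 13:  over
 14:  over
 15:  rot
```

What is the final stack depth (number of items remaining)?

4

0     [0]
-24   [0, -24]
drop  [0]
dup   [0, 0]
4     [0, 0, 4]
dup   [0, 0, 4, 4]
*     [0, 0, 16]
over  [0, 0, 16, 0]
drop  [0, 0, 16]
mod   [0, 0]
-     [0]
4     [0, 4]
over  [0, 4, 0]
over  [0, 4, 0, 4]
rot   [0, 0, 4, 4]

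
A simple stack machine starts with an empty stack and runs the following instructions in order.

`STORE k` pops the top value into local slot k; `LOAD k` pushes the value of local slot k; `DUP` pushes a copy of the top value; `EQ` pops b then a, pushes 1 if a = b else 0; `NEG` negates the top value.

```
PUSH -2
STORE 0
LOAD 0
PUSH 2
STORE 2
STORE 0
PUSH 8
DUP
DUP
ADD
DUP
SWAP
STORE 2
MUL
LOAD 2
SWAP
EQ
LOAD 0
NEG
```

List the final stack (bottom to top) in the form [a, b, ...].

PUSH -2  -2
STORE 0  (empty)
LOAD 0   -2
PUSH 2   -2 2
STORE 2  -2
STORE 0  (empty)
PUSH 8   8
DUP      8 8
DUP      8 8 8
ADD      8 16
DUP      8 16 16
SWAP     8 16 16
STORE 2  8 16
MUL      128
LOAD 2   128 16
SWAP     16 128
EQ       0
LOAD 0   0 -2
NEG      0 2

[0, 2]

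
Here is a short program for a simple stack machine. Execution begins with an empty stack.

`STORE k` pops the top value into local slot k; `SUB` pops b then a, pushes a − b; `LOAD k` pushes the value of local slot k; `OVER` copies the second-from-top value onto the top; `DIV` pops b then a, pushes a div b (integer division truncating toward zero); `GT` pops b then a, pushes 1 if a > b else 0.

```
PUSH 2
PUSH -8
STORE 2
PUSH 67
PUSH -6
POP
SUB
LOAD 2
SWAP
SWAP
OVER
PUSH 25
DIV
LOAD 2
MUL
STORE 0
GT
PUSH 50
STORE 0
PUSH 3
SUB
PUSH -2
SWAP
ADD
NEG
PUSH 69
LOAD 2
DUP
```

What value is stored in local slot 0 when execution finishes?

50

PUSH 2  -> 2
PUSH -8 -> 2 -8
STORE 2 -> 2
PUSH 67 -> 2 67
PUSH -6 -> 2 67 -6
POP     -> 2 67
SUB     -> -65
LOAD 2  -> -65 -8
SWAP    -> -8 -65
SWAP    -> -65 -8
OVER    -> -65 -8 -65
PUSH 25 -> -65 -8 -65 25
DIV     -> -65 -8 -2
LOAD 2  -> -65 -8 -2 -8
MUL     -> -65 -8 16
STORE 0 -> -65 -8
GT      -> 0
PUSH 50 -> 0 50
STORE 0 -> 0
PUSH 3  -> 0 3
SUB     -> -3
PUSH -2 -> -3 -2
SWAP    -> -2 -3
ADD     -> -5
NEG     -> 5
PUSH 69 -> 5 69
LOAD 2  -> 5 69 -8
DUP     -> 5 69 -8 -8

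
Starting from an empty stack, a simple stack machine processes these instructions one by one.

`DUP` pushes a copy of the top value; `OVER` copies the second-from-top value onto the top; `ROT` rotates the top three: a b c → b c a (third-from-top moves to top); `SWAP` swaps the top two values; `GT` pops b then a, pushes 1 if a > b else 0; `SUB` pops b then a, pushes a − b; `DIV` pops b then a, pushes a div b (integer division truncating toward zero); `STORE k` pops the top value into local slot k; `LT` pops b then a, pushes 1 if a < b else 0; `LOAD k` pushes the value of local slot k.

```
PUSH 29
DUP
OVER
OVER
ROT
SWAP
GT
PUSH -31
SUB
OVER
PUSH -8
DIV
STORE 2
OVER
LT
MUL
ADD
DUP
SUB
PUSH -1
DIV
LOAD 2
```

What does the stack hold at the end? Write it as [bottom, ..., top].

PUSH 29  : [29]
DUP      : [29, 29]
OVER     : [29, 29, 29]
OVER     : [29, 29, 29, 29]
ROT      : [29, 29, 29, 29]
SWAP     : [29, 29, 29, 29]
GT       : [29, 29, 0]
PUSH -31 : [29, 29, 0, -31]
SUB      : [29, 29, 31]
OVER     : [29, 29, 31, 29]
PUSH -8  : [29, 29, 31, 29, -8]
DIV      : [29, 29, 31, -3]
STORE 2  : [29, 29, 31]
OVER     : [29, 29, 31, 29]
LT       : [29, 29, 0]
MUL      : [29, 0]
ADD      : [29]
DUP      : [29, 29]
SUB      : [0]
PUSH -1  : [0, -1]
DIV      : [0]
LOAD 2   : [0, -3]

[0, -3]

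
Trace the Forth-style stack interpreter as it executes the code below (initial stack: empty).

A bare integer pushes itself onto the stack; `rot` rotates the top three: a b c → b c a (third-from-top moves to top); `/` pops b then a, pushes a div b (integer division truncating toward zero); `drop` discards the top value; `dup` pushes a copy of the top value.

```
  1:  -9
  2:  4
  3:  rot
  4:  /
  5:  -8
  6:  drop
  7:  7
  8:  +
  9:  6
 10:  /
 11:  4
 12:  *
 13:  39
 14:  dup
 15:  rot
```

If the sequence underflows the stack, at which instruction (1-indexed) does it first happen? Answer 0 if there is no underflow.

3

-9 → -9
4  → -9 4
rot  — needs 3 operands, stack has 2 → underflow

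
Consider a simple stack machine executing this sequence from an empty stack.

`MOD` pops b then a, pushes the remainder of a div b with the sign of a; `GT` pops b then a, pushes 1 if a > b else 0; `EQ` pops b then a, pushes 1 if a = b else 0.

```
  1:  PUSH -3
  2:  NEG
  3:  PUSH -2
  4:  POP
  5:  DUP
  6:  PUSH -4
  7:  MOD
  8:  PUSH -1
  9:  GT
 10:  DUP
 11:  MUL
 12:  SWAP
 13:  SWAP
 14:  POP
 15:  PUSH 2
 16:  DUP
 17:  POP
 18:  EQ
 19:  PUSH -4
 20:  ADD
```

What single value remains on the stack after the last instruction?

-4

PUSH -3 : -3
NEG     : 3
PUSH -2 : 3 -2
POP     : 3
DUP     : 3 3
PUSH -4 : 3 3 -4
MOD     : 3 3
PUSH -1 : 3 3 -1
GT      : 3 1
DUP     : 3 1 1
MUL     : 3 1
SWAP    : 1 3
SWAP    : 3 1
POP     : 3
PUSH 2  : 3 2
DUP     : 3 2 2
POP     : 3 2
EQ      : 0
PUSH -4 : 0 -4
ADD     : -4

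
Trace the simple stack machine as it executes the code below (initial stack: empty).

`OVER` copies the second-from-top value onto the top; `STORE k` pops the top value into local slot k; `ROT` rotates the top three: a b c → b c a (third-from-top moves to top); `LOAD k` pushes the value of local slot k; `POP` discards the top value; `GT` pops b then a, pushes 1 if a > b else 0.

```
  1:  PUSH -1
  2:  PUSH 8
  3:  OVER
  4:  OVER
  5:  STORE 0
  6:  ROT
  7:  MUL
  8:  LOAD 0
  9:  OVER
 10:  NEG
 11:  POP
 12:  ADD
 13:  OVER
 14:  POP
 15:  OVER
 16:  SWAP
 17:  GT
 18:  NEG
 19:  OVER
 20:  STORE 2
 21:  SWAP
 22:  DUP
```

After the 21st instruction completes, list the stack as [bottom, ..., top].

[0, 8]

PUSH -1  [-1]
PUSH 8   [-1, 8]
OVER     [-1, 8, -1]
OVER     [-1, 8, -1, 8]
STORE 0  [-1, 8, -1]
ROT      [8, -1, -1]
MUL      [8, 1]
LOAD 0   [8, 1, 8]
OVER     [8, 1, 8, 1]
NEG      [8, 1, 8, -1]
POP      [8, 1, 8]
ADD      [8, 9]
OVER     [8, 9, 8]
POP      [8, 9]
OVER     [8, 9, 8]
SWAP     [8, 8, 9]
GT       [8, 0]
NEG      [8, 0]
OVER     [8, 0, 8]
STORE 2  [8, 0]
SWAP     [0, 8]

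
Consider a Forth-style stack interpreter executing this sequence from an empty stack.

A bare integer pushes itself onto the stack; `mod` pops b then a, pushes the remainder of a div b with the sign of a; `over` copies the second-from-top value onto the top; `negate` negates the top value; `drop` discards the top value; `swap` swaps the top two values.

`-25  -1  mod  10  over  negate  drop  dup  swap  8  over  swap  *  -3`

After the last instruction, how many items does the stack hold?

5

-25    -> [-25]
-1     -> [-25, -1]
mod    -> [0]
10     -> [0, 10]
over   -> [0, 10, 0]
negate -> [0, 10, 0]
drop   -> [0, 10]
dup    -> [0, 10, 10]
swap   -> [0, 10, 10]
8      -> [0, 10, 10, 8]
over   -> [0, 10, 10, 8, 10]
swap   -> [0, 10, 10, 10, 8]
*      -> [0, 10, 10, 80]
-3     -> [0, 10, 10, 80, -3]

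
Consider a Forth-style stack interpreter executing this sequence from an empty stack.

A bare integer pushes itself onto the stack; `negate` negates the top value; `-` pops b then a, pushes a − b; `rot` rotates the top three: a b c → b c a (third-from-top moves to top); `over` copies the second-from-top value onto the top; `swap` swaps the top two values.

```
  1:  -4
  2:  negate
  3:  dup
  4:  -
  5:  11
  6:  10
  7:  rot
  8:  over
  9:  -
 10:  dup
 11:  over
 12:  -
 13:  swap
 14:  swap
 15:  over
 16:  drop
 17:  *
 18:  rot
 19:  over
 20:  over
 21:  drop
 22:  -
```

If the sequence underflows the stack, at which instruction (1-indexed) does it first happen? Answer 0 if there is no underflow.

0

-4     → -4
negate → 4
dup    → 4 4
-      → 0
11     → 0 11
10     → 0 11 10
rot    → 11 10 0
over   → 11 10 0 10
-      → 11 10 -10
dup    → 11 10 -10 -10
over   → 11 10 -10 -10 -10
-      → 11 10 -10 0
swap   → 11 10 0 -10
swap   → 11 10 -10 0
over   → 11 10 -10 0 -10
drop   → 11 10 -10 0
*      → 11 10 0
rot    → 10 0 11
over   → 10 0 11 0
over   → 10 0 11 0 11
drop   → 10 0 11 0
-      → 10 0 11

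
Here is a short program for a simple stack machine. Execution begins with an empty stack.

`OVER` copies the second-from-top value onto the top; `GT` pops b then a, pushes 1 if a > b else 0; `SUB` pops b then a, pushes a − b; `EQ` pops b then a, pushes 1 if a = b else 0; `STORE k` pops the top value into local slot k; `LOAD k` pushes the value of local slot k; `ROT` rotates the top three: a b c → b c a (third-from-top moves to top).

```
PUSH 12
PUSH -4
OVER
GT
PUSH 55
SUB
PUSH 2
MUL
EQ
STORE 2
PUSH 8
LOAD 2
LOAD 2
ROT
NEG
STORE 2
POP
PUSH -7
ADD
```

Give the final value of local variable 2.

-8

PUSH 12  12
PUSH -4  12 -4
OVER     12 -4 12
GT       12 0
PUSH 55  12 0 55
SUB      12 -55
PUSH 2   12 -55 2
MUL      12 -110
EQ       0
STORE 2  (empty)
PUSH 8   8
LOAD 2   8 0
LOAD 2   8 0 0
ROT      0 0 8
NEG      0 0 -8
STORE 2  0 0
POP      0
PUSH -7  0 -7
ADD      -7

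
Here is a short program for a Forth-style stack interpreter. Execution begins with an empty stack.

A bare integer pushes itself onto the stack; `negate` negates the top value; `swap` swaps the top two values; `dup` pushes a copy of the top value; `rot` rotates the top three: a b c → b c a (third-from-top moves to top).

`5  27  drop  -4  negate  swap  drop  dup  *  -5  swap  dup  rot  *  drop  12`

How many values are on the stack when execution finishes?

5      -> 5
27     -> 5 27
drop   -> 5
-4     -> 5 -4
negate -> 5 4
swap   -> 4 5
drop   -> 4
dup    -> 4 4
*      -> 16
-5     -> 16 -5
swap   -> -5 16
dup    -> -5 16 16
rot    -> 16 16 -5
*      -> 16 -80
drop   -> 16
12     -> 16 12

2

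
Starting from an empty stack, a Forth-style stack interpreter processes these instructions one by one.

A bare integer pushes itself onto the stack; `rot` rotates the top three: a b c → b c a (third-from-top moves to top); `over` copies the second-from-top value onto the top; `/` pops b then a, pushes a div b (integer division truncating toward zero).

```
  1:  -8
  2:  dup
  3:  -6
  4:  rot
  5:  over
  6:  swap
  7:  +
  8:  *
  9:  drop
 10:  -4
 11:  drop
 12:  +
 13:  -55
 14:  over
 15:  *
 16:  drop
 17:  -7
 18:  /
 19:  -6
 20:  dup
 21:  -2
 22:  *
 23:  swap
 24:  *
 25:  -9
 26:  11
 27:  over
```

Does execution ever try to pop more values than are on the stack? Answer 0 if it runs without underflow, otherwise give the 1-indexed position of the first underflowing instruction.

12

-8   -> -8
dup  -> -8 -8
-6   -> -8 -8 -6
rot  -> -8 -6 -8
over -> -8 -6 -8 -6
swap -> -8 -6 -6 -8
+    -> -8 -6 -14
*    -> -8 84
drop -> -8
-4   -> -8 -4
drop -> -8
+  — needs 2 operands, stack has 1 → underflow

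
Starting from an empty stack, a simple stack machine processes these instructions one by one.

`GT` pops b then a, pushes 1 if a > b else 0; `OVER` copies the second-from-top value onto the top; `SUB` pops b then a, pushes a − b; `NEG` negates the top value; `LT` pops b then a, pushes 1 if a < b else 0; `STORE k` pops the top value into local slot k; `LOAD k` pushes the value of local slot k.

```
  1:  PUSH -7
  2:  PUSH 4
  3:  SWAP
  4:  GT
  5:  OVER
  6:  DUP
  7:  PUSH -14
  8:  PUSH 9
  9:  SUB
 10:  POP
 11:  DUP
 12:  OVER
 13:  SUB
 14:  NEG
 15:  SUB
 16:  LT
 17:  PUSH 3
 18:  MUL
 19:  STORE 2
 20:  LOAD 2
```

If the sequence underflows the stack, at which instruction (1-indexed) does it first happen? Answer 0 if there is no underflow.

PUSH -7  -7
PUSH 4   -7 4
SWAP     4 -7
GT       1
OVER  — needs 2 operands, stack has 1 → underflow

5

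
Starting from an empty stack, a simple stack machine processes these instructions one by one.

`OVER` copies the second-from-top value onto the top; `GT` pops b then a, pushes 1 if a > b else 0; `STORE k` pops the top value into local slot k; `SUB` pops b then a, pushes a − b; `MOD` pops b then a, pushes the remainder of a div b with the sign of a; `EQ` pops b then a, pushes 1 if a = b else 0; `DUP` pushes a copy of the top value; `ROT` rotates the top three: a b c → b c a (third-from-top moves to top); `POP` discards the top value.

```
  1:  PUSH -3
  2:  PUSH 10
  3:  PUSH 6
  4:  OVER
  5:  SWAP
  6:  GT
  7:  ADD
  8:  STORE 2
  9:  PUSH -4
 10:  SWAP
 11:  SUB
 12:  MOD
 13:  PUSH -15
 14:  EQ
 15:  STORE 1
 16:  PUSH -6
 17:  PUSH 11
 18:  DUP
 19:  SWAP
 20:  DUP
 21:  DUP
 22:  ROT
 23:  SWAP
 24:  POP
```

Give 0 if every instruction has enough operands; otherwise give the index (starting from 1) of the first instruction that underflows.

PUSH -3 : -3
PUSH 10 : -3 10
PUSH 6  : -3 10 6
OVER    : -3 10 6 10
SWAP    : -3 10 10 6
GT      : -3 10 1
ADD     : -3 11
STORE 2 : -3
PUSH -4 : -3 -4
SWAP    : -4 -3
SUB     : -1
MOD  — needs 2 operands, stack has 1 → underflow

12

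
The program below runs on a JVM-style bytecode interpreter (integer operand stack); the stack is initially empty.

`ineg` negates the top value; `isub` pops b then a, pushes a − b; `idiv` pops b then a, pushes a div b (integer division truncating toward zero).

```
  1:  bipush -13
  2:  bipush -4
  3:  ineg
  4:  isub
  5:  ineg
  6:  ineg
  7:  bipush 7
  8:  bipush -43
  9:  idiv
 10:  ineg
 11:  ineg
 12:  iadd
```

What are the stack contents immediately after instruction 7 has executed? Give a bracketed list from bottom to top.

[-17, 7]

bipush -13  -13
bipush -4   -13 -4
ineg        -13 4
isub        -17
ineg        17
ineg        -17
bipush 7    -17 7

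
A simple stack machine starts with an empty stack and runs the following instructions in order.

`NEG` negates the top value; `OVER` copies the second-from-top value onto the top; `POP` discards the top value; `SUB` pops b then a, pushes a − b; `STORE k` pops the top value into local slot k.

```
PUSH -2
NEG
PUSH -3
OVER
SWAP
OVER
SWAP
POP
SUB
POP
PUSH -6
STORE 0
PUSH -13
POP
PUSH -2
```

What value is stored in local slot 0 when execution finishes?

-6

PUSH -2  -> [-2]
NEG      -> [2]
PUSH -3  -> [2, -3]
OVER     -> [2, -3, 2]
SWAP     -> [2, 2, -3]
OVER     -> [2, 2, -3, 2]
SWAP     -> [2, 2, 2, -3]
POP      -> [2, 2, 2]
SUB      -> [2, 0]
POP      -> [2]
PUSH -6  -> [2, -6]
STORE 0  -> [2]
PUSH -13 -> [2, -13]
POP      -> [2]
PUSH -2  -> [2, -2]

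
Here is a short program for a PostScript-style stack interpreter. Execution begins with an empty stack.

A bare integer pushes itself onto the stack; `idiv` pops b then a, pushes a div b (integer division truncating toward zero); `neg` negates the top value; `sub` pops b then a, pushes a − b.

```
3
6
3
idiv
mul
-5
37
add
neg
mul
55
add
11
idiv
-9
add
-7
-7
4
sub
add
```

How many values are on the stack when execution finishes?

2

3    → [3]
6    → [3, 6]
3    → [3, 6, 3]
idiv → [3, 2]
mul  → [6]
-5   → [6, -5]
37   → [6, -5, 37]
add  → [6, 32]
neg  → [6, -32]
mul  → [-192]
55   → [-192, 55]
add  → [-137]
11   → [-137, 11]
idiv → [-12]
-9   → [-12, -9]
add  → [-21]
-7   → [-21, -7]
-7   → [-21, -7, -7]
4    → [-21, -7, -7, 4]
sub  → [-21, -7, -11]
add  → [-21, -18]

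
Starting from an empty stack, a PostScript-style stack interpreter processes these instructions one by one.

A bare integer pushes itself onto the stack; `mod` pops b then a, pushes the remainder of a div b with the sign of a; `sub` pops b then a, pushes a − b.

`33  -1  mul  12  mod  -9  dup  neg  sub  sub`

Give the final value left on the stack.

33  -> [33]
-1  -> [33, -1]
mul -> [-33]
12  -> [-33, 12]
mod -> [-9]
-9  -> [-9, -9]
dup -> [-9, -9, -9]
neg -> [-9, -9, 9]
sub -> [-9, -18]
sub -> [9]

9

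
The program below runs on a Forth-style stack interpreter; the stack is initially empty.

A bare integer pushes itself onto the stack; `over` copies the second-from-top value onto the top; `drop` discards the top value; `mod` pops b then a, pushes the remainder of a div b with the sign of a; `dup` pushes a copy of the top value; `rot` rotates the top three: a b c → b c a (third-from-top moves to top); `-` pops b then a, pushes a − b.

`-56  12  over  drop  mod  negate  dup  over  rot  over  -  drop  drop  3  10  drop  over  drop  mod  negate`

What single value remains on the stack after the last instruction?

-56     -56
12      -56 12
over    -56 12 -56
drop    -56 12
mod     -8
negate  8
dup     8 8
over    8 8 8
rot     8 8 8
over    8 8 8 8
-       8 8 0
drop    8 8
drop    8
3       8 3
10      8 3 10
drop    8 3
over    8 3 8
drop    8 3
mod     2
negate  -2

-2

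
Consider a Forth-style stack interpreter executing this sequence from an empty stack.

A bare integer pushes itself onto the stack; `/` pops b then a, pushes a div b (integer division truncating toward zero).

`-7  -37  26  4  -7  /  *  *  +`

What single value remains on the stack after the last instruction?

-7   [-7]
-37  [-7, -37]
26   [-7, -37, 26]
4    [-7, -37, 26, 4]
-7   [-7, -37, 26, 4, -7]
/    [-7, -37, 26, 0]
*    [-7, -37, 0]
*    [-7, 0]
+    [-7]

-7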